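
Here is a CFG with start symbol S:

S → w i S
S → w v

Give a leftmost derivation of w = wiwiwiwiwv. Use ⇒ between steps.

S ⇒ wiS   [S → w i S]
wiS ⇒ wiwiS   [S → w i S]
wiwiS ⇒ wiwiwiS   [S → w i S]
wiwiwiS ⇒ wiwiwiwiS   [S → w i S]
wiwiwiwiS ⇒ wiwiwiwiwv   [S → w v]

S ⇒ wiS ⇒ wiwiS ⇒ wiwiwiS ⇒ wiwiwiwiS ⇒ wiwiwiwiwv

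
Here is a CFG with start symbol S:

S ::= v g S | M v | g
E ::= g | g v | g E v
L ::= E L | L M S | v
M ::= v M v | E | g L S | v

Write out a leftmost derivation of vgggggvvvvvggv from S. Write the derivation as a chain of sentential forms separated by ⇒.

S ⇒ vgS ⇒ vgMv ⇒ vggLSv ⇒ vggELSv ⇒ vgggEvLSv ⇒ vggggEvvLSv ⇒ vgggggvvvLSv ⇒ vgggggvvvvSv ⇒ vgggggvvvvvgSv ⇒ vgggggvvvvvggv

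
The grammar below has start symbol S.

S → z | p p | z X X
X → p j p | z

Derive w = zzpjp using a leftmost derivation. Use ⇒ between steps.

S ⇒ zXX   [S → z X X]
zXX ⇒ zzX   [X → z]
zzX ⇒ zzpjp   [X → p j p]

S ⇒ zXX ⇒ zzX ⇒ zzpjp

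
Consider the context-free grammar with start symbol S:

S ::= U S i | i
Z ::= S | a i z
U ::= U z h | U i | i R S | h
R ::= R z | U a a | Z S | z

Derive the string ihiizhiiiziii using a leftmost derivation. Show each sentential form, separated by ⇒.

S ⇒ USi   [S ::= U S i]
USi ⇒ iRSSi   [U ::= i R S]
iRSSi ⇒ iRzSSi   [R ::= R z]
iRzSSi ⇒ iZSzSSi   [R ::= Z S]
iZSzSSi ⇒ iSSzSSi   [Z ::= S]
iSSzSSi ⇒ iUSiSzSSi   [S ::= U S i]
iUSiSzSSi ⇒ iUzhSiSzSSi   [U ::= U z h]
iUzhSiSzSSi ⇒ iUizhSiSzSSi   [U ::= U i]
iUizhSiSzSSi ⇒ iUiizhSiSzSSi   [U ::= U i]
iUiizhSiSzSSi ⇒ ihiizhSiSzSSi   [U ::= h]
ihiizhSiSzSSi ⇒ ihiizhiiSzSSi   [S ::= i]
ihiizhiiSzSSi ⇒ ihiizhiiizSSi   [S ::= i]
ihiizhiiizSSi ⇒ ihiizhiiiziSi   [S ::= i]
ihiizhiiiziSi ⇒ ihiizhiiiziii   [S ::= i]

S ⇒ USi ⇒ iRSSi ⇒ iRzSSi ⇒ iZSzSSi ⇒ iSSzSSi ⇒ iUSiSzSSi ⇒ iUzhSiSzSSi ⇒ iUizhSiSzSSi ⇒ iUiizhSiSzSSi ⇒ ihiizhSiSzSSi ⇒ ihiizhiiSzSSi ⇒ ihiizhiiizSSi ⇒ ihiizhiiiziSi ⇒ ihiizhiiiziii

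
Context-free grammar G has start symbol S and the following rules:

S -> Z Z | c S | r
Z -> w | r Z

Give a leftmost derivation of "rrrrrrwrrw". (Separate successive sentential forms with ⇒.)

S ⇒ ZZ ⇒ rZZ ⇒ rrZZ ⇒ rrrZZ ⇒ rrrrZZ ⇒ rrrrrZZ ⇒ rrrrrrZZ ⇒ rrrrrrwZ ⇒ rrrrrrwrZ ⇒ rrrrrrwrrZ ⇒ rrrrrrwrrw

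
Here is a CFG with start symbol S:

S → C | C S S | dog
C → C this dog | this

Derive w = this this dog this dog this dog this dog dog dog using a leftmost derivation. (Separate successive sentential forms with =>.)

S => C S S => C this dog S S => C this dog this dog S S => C this dog this dog this dog S S => this this dog this dog this dog S S => this this dog this dog this dog C S S S => this this dog this dog this dog this S S S => this this dog this dog this dog this dog S S => this this dog this dog this dog this dog dog S => this this dog this dog this dog this dog dog dog

S => C S S   [S → C S S]
C S S => C this dog S S   [C → C this dog]
C this dog S S => C this dog this dog S S   [C → C this dog]
C this dog this dog S S => C this dog this dog this dog S S   [C → C this dog]
C this dog this dog this dog S S => this this dog this dog this dog S S   [C → this]
this this dog this dog this dog S S => this this dog this dog this dog C S S S   [S → C S S]
this this dog this dog this dog C S S S => this this dog this dog this dog this S S S   [C → this]
this this dog this dog this dog this S S S => this this dog this dog this dog this dog S S   [S → dog]
this this dog this dog this dog this dog S S => this this dog this dog this dog this dog dog S   [S → dog]
this this dog this dog this dog this dog dog S => this this dog this dog this dog this dog dog dog   [S → dog]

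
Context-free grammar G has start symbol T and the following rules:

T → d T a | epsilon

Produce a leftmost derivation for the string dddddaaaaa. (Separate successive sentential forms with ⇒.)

T ⇒ dTa   [T → d T a]
dTa ⇒ ddTaa   [T → d T a]
ddTaa ⇒ dddTaaa   [T → d T a]
dddTaaa ⇒ ddddTaaaa   [T → d T a]
ddddTaaaa ⇒ dddddTaaaaa   [T → d T a]
dddddTaaaaa ⇒ dddddaaaaa   [T → epsilon]

T ⇒ dTa ⇒ ddTaa ⇒ dddTaaa ⇒ ddddTaaaa ⇒ dddddTaaaaa ⇒ dddddaaaaa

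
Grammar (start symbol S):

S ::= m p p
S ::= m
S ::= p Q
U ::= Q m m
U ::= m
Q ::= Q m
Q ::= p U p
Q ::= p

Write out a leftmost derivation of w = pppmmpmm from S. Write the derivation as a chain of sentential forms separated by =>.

S => pQ => pQm => pQmm => ppUpmm => ppQmmpmm => pppmmpmm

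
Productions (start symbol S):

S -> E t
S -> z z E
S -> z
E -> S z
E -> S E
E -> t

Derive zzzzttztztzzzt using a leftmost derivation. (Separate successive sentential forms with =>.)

S => Et   [S -> E t]
Et => Szt   [E -> S z]
Szt => zzEzt   [S -> z z E]
zzEzt => zzSzzt   [E -> S z]
zzSzzt => zzzzEzzt   [S -> z z E]
zzzzEzzt => zzzzSzzzt   [E -> S z]
zzzzSzzzt => zzzzEtzzzt   [S -> E t]
zzzzEtzzzt => zzzzSztzzzt   [E -> S z]
zzzzSztzzzt => zzzzEtztzzzt   [S -> E t]
zzzzEtztzzzt => zzzzSztztzzzt   [E -> S z]
zzzzSztztzzzt => zzzzEtztztzzzt   [S -> E t]
zzzzEtztztzzzt => zzzzttztztzzzt   [E -> t]

S => Et => Szt => zzEzt => zzSzzt => zzzzEzzt => zzzzSzzzt => zzzzEtzzzt => zzzzSztzzzt => zzzzEtztzzzt => zzzzSztztzzzt => zzzzEtztztzzzt => zzzzttztztzzzt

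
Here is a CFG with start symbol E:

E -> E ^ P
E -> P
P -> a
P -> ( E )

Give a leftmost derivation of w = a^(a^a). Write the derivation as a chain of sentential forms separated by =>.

E => E^P   [E -> E ^ P]
E^P => P^P   [E -> P]
P^P => a^P   [P -> a]
a^P => a^(E)   [P -> ( E )]
a^(E) => a^(E^P)   [E -> E ^ P]
a^(E^P) => a^(P^P)   [E -> P]
a^(P^P) => a^(a^P)   [P -> a]
a^(a^P) => a^(a^a)   [P -> a]

E => E^P => P^P => a^P => a^(E) => a^(E^P) => a^(P^P) => a^(a^P) => a^(a^a)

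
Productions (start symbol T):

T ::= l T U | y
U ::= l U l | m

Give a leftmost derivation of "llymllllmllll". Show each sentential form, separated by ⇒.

T⇒lTU⇒llTUU⇒llyUU⇒llymU⇒llymlUl⇒llymllUll⇒llymlllUlll⇒llymllllUllll⇒llymllllmllll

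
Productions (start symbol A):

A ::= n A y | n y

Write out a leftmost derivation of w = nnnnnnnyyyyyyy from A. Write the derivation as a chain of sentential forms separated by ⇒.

A ⇒ nAy ⇒ nnAyy ⇒ nnnAyyy ⇒ nnnnAyyyy ⇒ nnnnnAyyyyy ⇒ nnnnnnAyyyyyy ⇒ nnnnnnnyyyyyyy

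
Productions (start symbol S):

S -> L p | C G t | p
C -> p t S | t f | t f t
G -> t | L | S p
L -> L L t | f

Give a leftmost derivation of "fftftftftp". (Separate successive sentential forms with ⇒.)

S⇒Lp⇒LLtp⇒LLtLtp⇒LLtLtLtp⇒LLtLtLtLtp⇒fLtLtLtLtp⇒fftLtLtLtp⇒fftftLtLtp⇒fftftftLtp⇒fftftftftp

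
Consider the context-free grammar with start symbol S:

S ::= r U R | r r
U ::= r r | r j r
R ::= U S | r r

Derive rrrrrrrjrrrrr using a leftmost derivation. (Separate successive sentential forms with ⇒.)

S ⇒ rUR ⇒ rrrR ⇒ rrrUS ⇒ rrrrrS ⇒ rrrrrrUR ⇒ rrrrrrrjrR ⇒ rrrrrrrjrUS ⇒ rrrrrrrjrrrS ⇒ rrrrrrrjrrrrr

S ⇒ rUR   [S ::= r U R]
rUR ⇒ rrrR   [U ::= r r]
rrrR ⇒ rrrUS   [R ::= U S]
rrrUS ⇒ rrrrrS   [U ::= r r]
rrrrrS ⇒ rrrrrrUR   [S ::= r U R]
rrrrrrUR ⇒ rrrrrrrjrR   [U ::= r j r]
rrrrrrrjrR ⇒ rrrrrrrjrUS   [R ::= U S]
rrrrrrrjrUS ⇒ rrrrrrrjrrrS   [U ::= r r]
rrrrrrrjrrrS ⇒ rrrrrrrjrrrrr   [S ::= r r]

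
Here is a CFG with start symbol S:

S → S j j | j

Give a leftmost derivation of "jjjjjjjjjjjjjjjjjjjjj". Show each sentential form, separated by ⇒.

S ⇒ Sjj   [S → S j j]
Sjj ⇒ Sjjjj   [S → S j j]
Sjjjj ⇒ Sjjjjjj   [S → S j j]
Sjjjjjj ⇒ Sjjjjjjjj   [S → S j j]
Sjjjjjjjj ⇒ Sjjjjjjjjjj   [S → S j j]
Sjjjjjjjjjj ⇒ Sjjjjjjjjjjjj   [S → S j j]
Sjjjjjjjjjjjj ⇒ Sjjjjjjjjjjjjjj   [S → S j j]
Sjjjjjjjjjjjjjj ⇒ Sjjjjjjjjjjjjjjjj   [S → S j j]
Sjjjjjjjjjjjjjjjj ⇒ Sjjjjjjjjjjjjjjjjjj   [S → S j j]
Sjjjjjjjjjjjjjjjjjj ⇒ Sjjjjjjjjjjjjjjjjjjjj   [S → S j j]
Sjjjjjjjjjjjjjjjjjjjj ⇒ jjjjjjjjjjjjjjjjjjjjj   [S → j]

S ⇒ Sjj ⇒ Sjjjj ⇒ Sjjjjjj ⇒ Sjjjjjjjj ⇒ Sjjjjjjjjjj ⇒ Sjjjjjjjjjjjj ⇒ Sjjjjjjjjjjjjjj ⇒ Sjjjjjjjjjjjjjjjj ⇒ Sjjjjjjjjjjjjjjjjjj ⇒ Sjjjjjjjjjjjjjjjjjjjj ⇒ jjjjjjjjjjjjjjjjjjjjj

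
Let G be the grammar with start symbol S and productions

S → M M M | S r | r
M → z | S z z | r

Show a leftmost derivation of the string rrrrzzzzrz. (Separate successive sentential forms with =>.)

S=>MMM=>SzzMM=>MMMzzMM=>rMMzzMM=>rrMzzMM=>rrSzzzzMM=>rrSrzzzzMM=>rrrrzzzzMM=>rrrrzzzzrM=>rrrrzzzzrz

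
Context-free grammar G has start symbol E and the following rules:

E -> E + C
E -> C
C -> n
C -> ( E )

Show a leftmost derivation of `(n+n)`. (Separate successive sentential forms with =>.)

E=>C=>(E)=>(E+C)=>(C+C)=>(n+C)=>(n+n)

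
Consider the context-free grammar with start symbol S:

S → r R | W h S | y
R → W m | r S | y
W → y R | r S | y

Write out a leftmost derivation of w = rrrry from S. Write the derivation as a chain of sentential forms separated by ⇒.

S⇒rR⇒rrS⇒rrrR⇒rrrrS⇒rrrry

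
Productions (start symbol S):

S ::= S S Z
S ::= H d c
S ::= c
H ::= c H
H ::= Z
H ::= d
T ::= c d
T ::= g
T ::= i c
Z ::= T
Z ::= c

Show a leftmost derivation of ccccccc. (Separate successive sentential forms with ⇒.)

S⇒SSZ⇒SSZSZ⇒SSZSZSZ⇒cSZSZSZ⇒ccZSZSZ⇒cccSZSZ⇒ccccZSZ⇒cccccSZ⇒ccccccZ⇒ccccccc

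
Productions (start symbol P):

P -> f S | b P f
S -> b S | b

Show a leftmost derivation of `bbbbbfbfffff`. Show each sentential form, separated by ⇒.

P ⇒ bPf   [P -> b P f]
bPf ⇒ bbPff   [P -> b P f]
bbPff ⇒ bbbPfff   [P -> b P f]
bbbPfff ⇒ bbbbPffff   [P -> b P f]
bbbbPffff ⇒ bbbbbPfffff   [P -> b P f]
bbbbbPfffff ⇒ bbbbbfSfffff   [P -> f S]
bbbbbfSfffff ⇒ bbbbbfbfffff   [S -> b]

P⇒bPf⇒bbPff⇒bbbPfff⇒bbbbPffff⇒bbbbbPfffff⇒bbbbbfSfffff⇒bbbbbfbfffff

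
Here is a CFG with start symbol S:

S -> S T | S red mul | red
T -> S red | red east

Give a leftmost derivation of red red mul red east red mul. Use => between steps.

S => S red mul   [S -> S red mul]
S red mul => S T red mul   [S -> S T]
S T red mul => S red mul T red mul   [S -> S red mul]
S red mul T red mul => red red mul T red mul   [S -> red]
red red mul T red mul => red red mul red east red mul   [T -> red east]

S => S red mul => S T red mul => S red mul T red mul => red red mul T red mul => red red mul red east red mul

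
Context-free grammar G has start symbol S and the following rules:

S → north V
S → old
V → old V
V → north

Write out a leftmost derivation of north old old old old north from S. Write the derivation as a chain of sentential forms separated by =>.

S => north V   [S → north V]
north V => north old V   [V → old V]
north old V => north old old V   [V → old V]
north old old V => north old old old V   [V → old V]
north old old old V => north old old old old V   [V → old V]
north old old old old V => north old old old old north   [V → north]

S => north V => north old V => north old old V => north old old old V => north old old old old V => north old old old old north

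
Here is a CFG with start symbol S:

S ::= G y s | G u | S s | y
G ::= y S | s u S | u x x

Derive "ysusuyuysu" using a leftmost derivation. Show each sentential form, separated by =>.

S => Gu => ySu => yGysu => ysuSysu => ysuGuysu => ysusuSuysu => ysusuyuysu

S => Gu   [S ::= G u]
Gu => ySu   [G ::= y S]
ySu => yGysu   [S ::= G y s]
yGysu => ysuSysu   [G ::= s u S]
ysuSysu => ysuGuysu   [S ::= G u]
ysuGuysu => ysusuSuysu   [G ::= s u S]
ysusuSuysu => ysusuyuysu   [S ::= y]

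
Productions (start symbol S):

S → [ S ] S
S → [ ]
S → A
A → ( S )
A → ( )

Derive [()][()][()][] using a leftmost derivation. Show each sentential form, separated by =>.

S => [S]S   [S → [ S ] S]
[S]S => [A]S   [S → A]
[A]S => [()]S   [A → ( )]
[()]S => [()][S]S   [S → [ S ] S]
[()][S]S => [()][A]S   [S → A]
[()][A]S => [()][()]S   [A → ( )]
[()][()]S => [()][()][S]S   [S → [ S ] S]
[()][()][S]S => [()][()][A]S   [S → A]
[()][()][A]S => [()][()][()]S   [A → ( )]
[()][()][()]S => [()][()][()][]   [S → [ ]]

S => [S]S => [A]S => [()]S => [()][S]S => [()][A]S => [()][()]S => [()][()][S]S => [()][()][A]S => [()][()][()]S => [()][()][()][]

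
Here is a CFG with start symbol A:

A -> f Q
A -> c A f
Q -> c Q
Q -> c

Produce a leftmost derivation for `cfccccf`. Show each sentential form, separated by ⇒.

A ⇒ cAf   [A -> c A f]
cAf ⇒ cfQf   [A -> f Q]
cfQf ⇒ cfcQf   [Q -> c Q]
cfcQf ⇒ cfccQf   [Q -> c Q]
cfccQf ⇒ cfcccQf   [Q -> c Q]
cfcccQf ⇒ cfccccf   [Q -> c]

A ⇒ cAf ⇒ cfQf ⇒ cfcQf ⇒ cfccQf ⇒ cfcccQf ⇒ cfccccf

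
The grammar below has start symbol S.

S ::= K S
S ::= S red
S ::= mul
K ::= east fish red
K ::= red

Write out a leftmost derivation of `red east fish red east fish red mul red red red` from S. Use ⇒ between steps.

S ⇒ K S ⇒ red S ⇒ red K S ⇒ red east fish red S ⇒ red east fish red S red ⇒ red east fish red S red red ⇒ red east fish red S red red red ⇒ red east fish red K S red red red ⇒ red east fish red east fish red S red red red ⇒ red east fish red east fish red mul red red red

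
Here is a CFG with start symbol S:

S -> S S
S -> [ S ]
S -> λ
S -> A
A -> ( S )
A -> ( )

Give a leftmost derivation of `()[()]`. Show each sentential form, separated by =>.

S => SS => SSS => ASS => ()SS => ()[S]S => ()[SS]S => ()[AS]S => ()[()S]S => ()[()]S => ()[()]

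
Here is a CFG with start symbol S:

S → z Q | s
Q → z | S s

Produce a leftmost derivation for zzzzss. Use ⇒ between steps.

S ⇒ zQ ⇒ zSs ⇒ zzQs ⇒ zzSss ⇒ zzzQss ⇒ zzzzss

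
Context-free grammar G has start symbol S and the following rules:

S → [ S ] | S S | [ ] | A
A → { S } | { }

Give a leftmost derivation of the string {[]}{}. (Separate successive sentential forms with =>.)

S=>SS=>AS=>{S}S=>{[]}S=>{[]}A=>{[]}{}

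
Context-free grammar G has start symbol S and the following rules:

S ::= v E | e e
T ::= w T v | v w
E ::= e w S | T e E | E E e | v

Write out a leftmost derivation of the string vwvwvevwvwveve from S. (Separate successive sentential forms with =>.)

S => vE => vTeE => vwTveE => vwvwveE => vwvwveEEe => vwvwvevEe => vwvwvevTeEe => vwvwvevwTveEe => vwvwvevwvwveEe => vwvwvevwvwveve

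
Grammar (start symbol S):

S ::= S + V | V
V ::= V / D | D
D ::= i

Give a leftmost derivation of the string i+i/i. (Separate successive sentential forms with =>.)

S => S+V => V+V => D+V => i+V => i+V/D => i+D/D => i+i/D => i+i/i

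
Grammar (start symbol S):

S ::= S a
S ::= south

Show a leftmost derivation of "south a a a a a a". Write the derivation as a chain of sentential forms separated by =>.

S => S a   [S ::= S a]
S a => S a a   [S ::= S a]
S a a => S a a a   [S ::= S a]
S a a a => S a a a a   [S ::= S a]
S a a a a => S a a a a a   [S ::= S a]
S a a a a a => S a a a a a a   [S ::= S a]
S a a a a a a => south a a a a a a   [S ::= south]

S => S a => S a a => S a a a => S a a a a => S a a a a a => S a a a a a a => south a a a a a a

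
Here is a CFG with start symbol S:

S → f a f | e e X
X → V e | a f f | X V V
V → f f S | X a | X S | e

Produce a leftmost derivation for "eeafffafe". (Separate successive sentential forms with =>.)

S=>eeX=>eeVe=>eeXSe=>eeaffSe=>eeafffafe

S => eeX   [S → e e X]
eeX => eeVe   [X → V e]
eeVe => eeXSe   [V → X S]
eeXSe => eeaffSe   [X → a f f]
eeaffSe => eeafffafe   [S → f a f]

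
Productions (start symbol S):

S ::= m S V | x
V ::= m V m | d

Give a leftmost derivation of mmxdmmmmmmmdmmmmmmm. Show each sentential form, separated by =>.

S => mSV   [S ::= m S V]
mSV => mmSVV   [S ::= m S V]
mmSVV => mmxVV   [S ::= x]
mmxVV => mmxdV   [V ::= d]
mmxdV => mmxdmVm   [V ::= m V m]
mmxdmVm => mmxdmmVmm   [V ::= m V m]
mmxdmmVmm => mmxdmmmVmmm   [V ::= m V m]
mmxdmmmVmmm => mmxdmmmmVmmmm   [V ::= m V m]
mmxdmmmmVmmmm => mmxdmmmmmVmmmmm   [V ::= m V m]
mmxdmmmmmVmmmmm => mmxdmmmmmmVmmmmmm   [V ::= m V m]
mmxdmmmmmmVmmmmmm => mmxdmmmmmmmVmmmmmmm   [V ::= m V m]
mmxdmmmmmmmVmmmmmmm => mmxdmmmmmmmdmmmmmmm   [V ::= d]

S => mSV => mmSVV => mmxVV => mmxdV => mmxdmVm => mmxdmmVmm => mmxdmmmVmmm => mmxdmmmmVmmmm => mmxdmmmmmVmmmmm => mmxdmmmmmmVmmmmmm => mmxdmmmmmmmVmmmmmmm => mmxdmmmmmmmdmmmmmmm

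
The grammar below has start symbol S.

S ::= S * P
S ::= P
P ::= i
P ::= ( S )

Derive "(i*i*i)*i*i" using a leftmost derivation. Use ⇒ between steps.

S ⇒ S*P ⇒ S*P*P ⇒ P*P*P ⇒ (S)*P*P ⇒ (S*P)*P*P ⇒ (S*P*P)*P*P ⇒ (P*P*P)*P*P ⇒ (i*P*P)*P*P ⇒ (i*i*P)*P*P ⇒ (i*i*i)*P*P ⇒ (i*i*i)*i*P ⇒ (i*i*i)*i*i

S ⇒ S*P   [S ::= S * P]
S*P ⇒ S*P*P   [S ::= S * P]
S*P*P ⇒ P*P*P   [S ::= P]
P*P*P ⇒ (S)*P*P   [P ::= ( S )]
(S)*P*P ⇒ (S*P)*P*P   [S ::= S * P]
(S*P)*P*P ⇒ (S*P*P)*P*P   [S ::= S * P]
(S*P*P)*P*P ⇒ (P*P*P)*P*P   [S ::= P]
(P*P*P)*P*P ⇒ (i*P*P)*P*P   [P ::= i]
(i*P*P)*P*P ⇒ (i*i*P)*P*P   [P ::= i]
(i*i*P)*P*P ⇒ (i*i*i)*P*P   [P ::= i]
(i*i*i)*P*P ⇒ (i*i*i)*i*P   [P ::= i]
(i*i*i)*i*P ⇒ (i*i*i)*i*i   [P ::= i]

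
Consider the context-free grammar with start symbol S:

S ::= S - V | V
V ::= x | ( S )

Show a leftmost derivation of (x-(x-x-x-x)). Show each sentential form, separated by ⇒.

S ⇒ V   [S ::= V]
V ⇒ (S)   [V ::= ( S )]
(S) ⇒ (S-V)   [S ::= S - V]
(S-V) ⇒ (V-V)   [S ::= V]
(V-V) ⇒ (x-V)   [V ::= x]
(x-V) ⇒ (x-(S))   [V ::= ( S )]
(x-(S)) ⇒ (x-(S-V))   [S ::= S - V]
(x-(S-V)) ⇒ (x-(S-V-V))   [S ::= S - V]
(x-(S-V-V)) ⇒ (x-(S-V-V-V))   [S ::= S - V]
(x-(S-V-V-V)) ⇒ (x-(V-V-V-V))   [S ::= V]
(x-(V-V-V-V)) ⇒ (x-(x-V-V-V))   [V ::= x]
(x-(x-V-V-V)) ⇒ (x-(x-x-V-V))   [V ::= x]
(x-(x-x-V-V)) ⇒ (x-(x-x-x-V))   [V ::= x]
(x-(x-x-x-V)) ⇒ (x-(x-x-x-x))   [V ::= x]

S ⇒ V ⇒ (S) ⇒ (S-V) ⇒ (V-V) ⇒ (x-V) ⇒ (x-(S)) ⇒ (x-(S-V)) ⇒ (x-(S-V-V)) ⇒ (x-(S-V-V-V)) ⇒ (x-(V-V-V-V)) ⇒ (x-(x-V-V-V)) ⇒ (x-(x-x-V-V)) ⇒ (x-(x-x-x-V)) ⇒ (x-(x-x-x-x))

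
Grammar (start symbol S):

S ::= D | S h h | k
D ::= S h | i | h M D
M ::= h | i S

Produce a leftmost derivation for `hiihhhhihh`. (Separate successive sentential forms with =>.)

S => D => Sh => Dh => Shh => Dhh => hMDhh => hiSDhh => hiShhDhh => hiShhhhDhh => hiDhhhhDhh => hiihhhhDhh => hiihhhhihh

S => D   [S ::= D]
D => Sh   [D ::= S h]
Sh => Dh   [S ::= D]
Dh => Shh   [D ::= S h]
Shh => Dhh   [S ::= D]
Dhh => hMDhh   [D ::= h M D]
hMDhh => hiSDhh   [M ::= i S]
hiSDhh => hiShhDhh   [S ::= S h h]
hiShhDhh => hiShhhhDhh   [S ::= S h h]
hiShhhhDhh => hiDhhhhDhh   [S ::= D]
hiDhhhhDhh => hiihhhhDhh   [D ::= i]
hiihhhhDhh => hiihhhhihh   [D ::= i]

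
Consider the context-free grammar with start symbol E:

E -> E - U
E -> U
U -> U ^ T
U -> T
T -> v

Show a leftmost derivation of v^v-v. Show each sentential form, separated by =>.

E=>E-U=>U-U=>U^T-U=>T^T-U=>v^T-U=>v^v-U=>v^v-T=>v^v-v

E => E-U   [E -> E - U]
E-U => U-U   [E -> U]
U-U => U^T-U   [U -> U ^ T]
U^T-U => T^T-U   [U -> T]
T^T-U => v^T-U   [T -> v]
v^T-U => v^v-U   [T -> v]
v^v-U => v^v-T   [U -> T]
v^v-T => v^v-v   [T -> v]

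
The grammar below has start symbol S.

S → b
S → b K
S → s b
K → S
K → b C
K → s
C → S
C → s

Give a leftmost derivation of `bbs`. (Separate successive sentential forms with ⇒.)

S ⇒ bK   [S → b K]
bK ⇒ bbC   [K → b C]
bbC ⇒ bbs   [C → s]

S ⇒ bK ⇒ bbC ⇒ bbs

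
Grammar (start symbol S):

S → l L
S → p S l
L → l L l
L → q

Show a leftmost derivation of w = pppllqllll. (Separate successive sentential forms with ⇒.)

S ⇒ pSl ⇒ ppSll ⇒ pppSlll ⇒ ppplLlll ⇒ pppllLllll ⇒ pppllqllll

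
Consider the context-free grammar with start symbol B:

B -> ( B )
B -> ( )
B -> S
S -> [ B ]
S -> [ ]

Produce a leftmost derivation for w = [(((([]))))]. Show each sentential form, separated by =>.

B => S   [B -> S]
S => [B]   [S -> [ B ]]
[B] => [(B)]   [B -> ( B )]
[(B)] => [((B))]   [B -> ( B )]
[((B))] => [(((B)))]   [B -> ( B )]
[(((B)))] => [((((B))))]   [B -> ( B )]
[((((B))))] => [((((S))))]   [B -> S]
[((((S))))] => [(((([]))))]   [S -> [ ]]

B => S => [B] => [(B)] => [((B))] => [(((B)))] => [((((B))))] => [((((S))))] => [(((([]))))]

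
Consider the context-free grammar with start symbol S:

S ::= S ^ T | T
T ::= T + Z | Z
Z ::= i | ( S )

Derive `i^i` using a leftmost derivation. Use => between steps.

S => S^T => T^T => Z^T => i^T => i^Z => i^i

S => S^T   [S ::= S ^ T]
S^T => T^T   [S ::= T]
T^T => Z^T   [T ::= Z]
Z^T => i^T   [Z ::= i]
i^T => i^Z   [T ::= Z]
i^Z => i^i   [Z ::= i]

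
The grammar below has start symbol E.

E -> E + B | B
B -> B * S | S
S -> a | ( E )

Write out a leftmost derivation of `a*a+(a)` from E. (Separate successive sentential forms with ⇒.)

E ⇒ E+B ⇒ B+B ⇒ B*S+B ⇒ S*S+B ⇒ a*S+B ⇒ a*a+B ⇒ a*a+S ⇒ a*a+(E) ⇒ a*a+(B) ⇒ a*a+(S) ⇒ a*a+(a)

E ⇒ E+B   [E -> E + B]
E+B ⇒ B+B   [E -> B]
B+B ⇒ B*S+B   [B -> B * S]
B*S+B ⇒ S*S+B   [B -> S]
S*S+B ⇒ a*S+B   [S -> a]
a*S+B ⇒ a*a+B   [S -> a]
a*a+B ⇒ a*a+S   [B -> S]
a*a+S ⇒ a*a+(E)   [S -> ( E )]
a*a+(E) ⇒ a*a+(B)   [E -> B]
a*a+(B) ⇒ a*a+(S)   [B -> S]
a*a+(S) ⇒ a*a+(a)   [S -> a]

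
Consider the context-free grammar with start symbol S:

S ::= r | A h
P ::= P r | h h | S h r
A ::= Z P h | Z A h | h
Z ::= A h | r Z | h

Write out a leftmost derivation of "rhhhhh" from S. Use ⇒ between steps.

S⇒Ah⇒ZPhh⇒rZPhh⇒rhPhh⇒rhhhhh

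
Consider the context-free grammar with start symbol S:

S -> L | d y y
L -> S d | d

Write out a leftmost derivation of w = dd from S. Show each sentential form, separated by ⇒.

S ⇒ L ⇒ Sd ⇒ Ld ⇒ dd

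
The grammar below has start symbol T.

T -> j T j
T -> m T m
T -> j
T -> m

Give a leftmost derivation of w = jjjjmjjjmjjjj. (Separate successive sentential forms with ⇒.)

T ⇒ jTj   [T -> j T j]
jTj ⇒ jjTjj   [T -> j T j]
jjTjj ⇒ jjjTjjj   [T -> j T j]
jjjTjjj ⇒ jjjjTjjjj   [T -> j T j]
jjjjTjjjj ⇒ jjjjmTmjjjj   [T -> m T m]
jjjjmTmjjjj ⇒ jjjjmjTjmjjjj   [T -> j T j]
jjjjmjTjmjjjj ⇒ jjjjmjjjmjjjj   [T -> j]

T ⇒ jTj ⇒ jjTjj ⇒ jjjTjjj ⇒ jjjjTjjjj ⇒ jjjjmTmjjjj ⇒ jjjjmjTjmjjjj ⇒ jjjjmjjjmjjjj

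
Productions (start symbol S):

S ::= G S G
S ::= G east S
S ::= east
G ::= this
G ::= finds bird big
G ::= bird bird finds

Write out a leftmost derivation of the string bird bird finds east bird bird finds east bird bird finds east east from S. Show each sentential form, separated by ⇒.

S ⇒ G east S ⇒ bird bird finds east S ⇒ bird bird finds east G east S ⇒ bird bird finds east bird bird finds east S ⇒ bird bird finds east bird bird finds east G east S ⇒ bird bird finds east bird bird finds east bird bird finds east S ⇒ bird bird finds east bird bird finds east bird bird finds east east

S ⇒ G east S   [S ::= G east S]
G east S ⇒ bird bird finds east S   [G ::= bird bird finds]
bird bird finds east S ⇒ bird bird finds east G east S   [S ::= G east S]
bird bird finds east G east S ⇒ bird bird finds east bird bird finds east S   [G ::= bird bird finds]
bird bird finds east bird bird finds east S ⇒ bird bird finds east bird bird finds east G east S   [S ::= G east S]
bird bird finds east bird bird finds east G east S ⇒ bird bird finds east bird bird finds east bird bird finds east S   [G ::= bird bird finds]
bird bird finds east bird bird finds east bird bird finds east S ⇒ bird bird finds east bird bird finds east bird bird finds east east   [S ::= east]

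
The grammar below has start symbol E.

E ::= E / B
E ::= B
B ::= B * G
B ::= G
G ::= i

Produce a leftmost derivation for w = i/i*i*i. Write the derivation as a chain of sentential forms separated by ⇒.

E ⇒ E/B   [E ::= E / B]
E/B ⇒ B/B   [E ::= B]
B/B ⇒ G/B   [B ::= G]
G/B ⇒ i/B   [G ::= i]
i/B ⇒ i/B*G   [B ::= B * G]
i/B*G ⇒ i/B*G*G   [B ::= B * G]
i/B*G*G ⇒ i/G*G*G   [B ::= G]
i/G*G*G ⇒ i/i*G*G   [G ::= i]
i/i*G*G ⇒ i/i*i*G   [G ::= i]
i/i*i*G ⇒ i/i*i*i   [G ::= i]

E ⇒ E/B ⇒ B/B ⇒ G/B ⇒ i/B ⇒ i/B*G ⇒ i/B*G*G ⇒ i/G*G*G ⇒ i/i*G*G ⇒ i/i*i*G ⇒ i/i*i*i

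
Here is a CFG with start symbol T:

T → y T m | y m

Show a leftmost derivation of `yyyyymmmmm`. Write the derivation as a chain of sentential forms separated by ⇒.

T ⇒ yTm ⇒ yyTmm ⇒ yyyTmmm ⇒ yyyyTmmmm ⇒ yyyyymmmmm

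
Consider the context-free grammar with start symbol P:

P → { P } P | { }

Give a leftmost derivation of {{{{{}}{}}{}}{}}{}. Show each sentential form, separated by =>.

P => {P}P   [P → { P } P]
{P}P => {{P}P}P   [P → { P } P]
{{P}P}P => {{{P}P}P}P   [P → { P } P]
{{{P}P}P}P => {{{{P}P}P}P}P   [P → { P } P]
{{{{P}P}P}P}P => {{{{{}}P}P}P}P   [P → { }]
{{{{{}}P}P}P}P => {{{{{}}{}}P}P}P   [P → { }]
{{{{{}}{}}P}P}P => {{{{{}}{}}{}}P}P   [P → { }]
{{{{{}}{}}{}}P}P => {{{{{}}{}}{}}{}}P   [P → { }]
{{{{{}}{}}{}}{}}P => {{{{{}}{}}{}}{}}{}   [P → { }]

P => {P}P => {{P}P}P => {{{P}P}P}P => {{{{P}P}P}P}P => {{{{{}}P}P}P}P => {{{{{}}{}}P}P}P => {{{{{}}{}}{}}P}P => {{{{{}}{}}{}}{}}P => {{{{{}}{}}{}}{}}{}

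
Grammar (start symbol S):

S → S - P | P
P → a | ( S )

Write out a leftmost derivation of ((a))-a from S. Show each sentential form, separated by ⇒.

S ⇒ S-P ⇒ P-P ⇒ (S)-P ⇒ (P)-P ⇒ ((S))-P ⇒ ((P))-P ⇒ ((a))-P ⇒ ((a))-a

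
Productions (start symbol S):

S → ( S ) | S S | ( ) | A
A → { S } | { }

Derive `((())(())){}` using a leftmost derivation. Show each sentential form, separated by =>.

S => SS   [S → S S]
SS => (S)S   [S → ( S )]
(S)S => (SS)S   [S → S S]
(SS)S => ((S)S)S   [S → ( S )]
((S)S)S => ((())S)S   [S → ( )]
((())S)S => ((())(S))S   [S → ( S )]
((())(S))S => ((())(()))S   [S → ( )]
((())(()))S => ((())(()))A   [S → A]
((())(()))A => ((())(())){}   [A → { }]

S => SS => (S)S => (SS)S => ((S)S)S => ((())S)S => ((())(S))S => ((())(()))S => ((())(()))A => ((())(())){}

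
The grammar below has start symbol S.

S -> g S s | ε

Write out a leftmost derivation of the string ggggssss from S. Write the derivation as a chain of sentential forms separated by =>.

S => gSs   [S -> g S s]
gSs => ggSss   [S -> g S s]
ggSss => gggSsss   [S -> g S s]
gggSsss => ggggSssss   [S -> g S s]
ggggSssss => ggggssss   [S -> ε]

S => gSs => ggSss => gggSsss => ggggSssss => ggggssss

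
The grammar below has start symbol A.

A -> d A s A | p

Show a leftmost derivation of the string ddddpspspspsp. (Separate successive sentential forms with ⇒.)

A⇒dAsA⇒ddAsAsA⇒dddAsAsAsA⇒ddddAsAsAsAsA⇒ddddpsAsAsAsA⇒ddddpspsAsAsA⇒ddddpspspsAsA⇒ddddpspspspsA⇒ddddpspspspsp

A ⇒ dAsA   [A -> d A s A]
dAsA ⇒ ddAsAsA   [A -> d A s A]
ddAsAsA ⇒ dddAsAsAsA   [A -> d A s A]
dddAsAsAsA ⇒ ddddAsAsAsAsA   [A -> d A s A]
ddddAsAsAsAsA ⇒ ddddpsAsAsAsA   [A -> p]
ddddpsAsAsAsA ⇒ ddddpspsAsAsA   [A -> p]
ddddpspsAsAsA ⇒ ddddpspspsAsA   [A -> p]
ddddpspspsAsA ⇒ ddddpspspspsA   [A -> p]
ddddpspspspsA ⇒ ddddpspspspsp   [A -> p]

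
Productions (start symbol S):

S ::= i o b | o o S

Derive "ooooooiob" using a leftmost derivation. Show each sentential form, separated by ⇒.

S⇒ooS⇒ooooS⇒ooooooS⇒ooooooiob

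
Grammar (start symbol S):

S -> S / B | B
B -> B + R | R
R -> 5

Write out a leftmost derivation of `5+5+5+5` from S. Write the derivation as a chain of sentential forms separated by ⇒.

S ⇒ B ⇒ B+R ⇒ B+R+R ⇒ B+R+R+R ⇒ R+R+R+R ⇒ 5+R+R+R ⇒ 5+5+R+R ⇒ 5+5+5+R ⇒ 5+5+5+5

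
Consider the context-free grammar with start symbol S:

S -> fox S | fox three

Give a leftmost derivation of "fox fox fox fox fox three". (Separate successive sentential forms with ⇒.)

S ⇒ fox S ⇒ fox fox S ⇒ fox fox fox S ⇒ fox fox fox fox S ⇒ fox fox fox fox fox three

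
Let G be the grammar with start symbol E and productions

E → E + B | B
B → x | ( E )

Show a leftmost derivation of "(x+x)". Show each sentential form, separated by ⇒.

E ⇒ B   [E → B]
B ⇒ (E)   [B → ( E )]
(E) ⇒ (E+B)   [E → E + B]
(E+B) ⇒ (B+B)   [E → B]
(B+B) ⇒ (x+B)   [B → x]
(x+B) ⇒ (x+x)   [B → x]

E ⇒ B ⇒ (E) ⇒ (E+B) ⇒ (B+B) ⇒ (x+B) ⇒ (x+x)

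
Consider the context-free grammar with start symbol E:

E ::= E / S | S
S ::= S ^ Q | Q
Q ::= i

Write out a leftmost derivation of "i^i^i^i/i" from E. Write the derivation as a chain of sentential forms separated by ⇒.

E⇒E/S⇒S/S⇒S^Q/S⇒S^Q^Q/S⇒S^Q^Q^Q/S⇒Q^Q^Q^Q/S⇒i^Q^Q^Q/S⇒i^i^Q^Q/S⇒i^i^i^Q/S⇒i^i^i^i/S⇒i^i^i^i/Q⇒i^i^i^i/i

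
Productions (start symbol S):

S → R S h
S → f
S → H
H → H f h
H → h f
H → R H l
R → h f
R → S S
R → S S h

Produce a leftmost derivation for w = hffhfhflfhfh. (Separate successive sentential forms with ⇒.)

S ⇒ RSh ⇒ SShSh ⇒ HShSh ⇒ RHlShSh ⇒ SSHlShSh ⇒ RShSHlShSh ⇒ hfShSHlShSh ⇒ hffhSHlShSh ⇒ hffhfHlShSh ⇒ hffhfhflShSh ⇒ hffhfhflfhSh ⇒ hffhfhflfhfh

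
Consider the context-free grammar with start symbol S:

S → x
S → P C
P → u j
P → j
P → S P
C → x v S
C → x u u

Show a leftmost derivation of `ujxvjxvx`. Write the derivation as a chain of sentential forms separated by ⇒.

S⇒PC⇒ujC⇒ujxvS⇒ujxvPC⇒ujxvjC⇒ujxvjxvS⇒ujxvjxvx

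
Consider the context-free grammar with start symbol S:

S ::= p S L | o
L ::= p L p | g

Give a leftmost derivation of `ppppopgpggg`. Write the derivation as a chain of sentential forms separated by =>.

S => pSL   [S ::= p S L]
pSL => ppSLL   [S ::= p S L]
ppSLL => pppSLLL   [S ::= p S L]
pppSLLL => ppppSLLLL   [S ::= p S L]
ppppSLLLL => ppppoLLLL   [S ::= o]
ppppoLLLL => ppppopLpLLL   [L ::= p L p]
ppppopLpLLL => ppppopgpLLL   [L ::= g]
ppppopgpLLL => ppppopgpgLL   [L ::= g]
ppppopgpgLL => ppppopgpggL   [L ::= g]
ppppopgpggL => ppppopgpggg   [L ::= g]

S=>pSL=>ppSLL=>pppSLLL=>ppppSLLLL=>ppppoLLLL=>ppppopLpLLL=>ppppopgpLLL=>ppppopgpgLL=>ppppopgpggL=>ppppopgpggg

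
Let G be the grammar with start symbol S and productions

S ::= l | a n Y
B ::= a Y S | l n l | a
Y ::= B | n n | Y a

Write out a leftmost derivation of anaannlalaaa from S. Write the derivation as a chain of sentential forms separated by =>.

S=>anY=>anYa=>anYaa=>anYaaa=>anBaaa=>anaYSaaa=>anaYaSaaa=>anaBaSaaa=>anaaYSaSaaa=>anaannSaSaaa=>anaannlaSaaa=>anaannlalaaa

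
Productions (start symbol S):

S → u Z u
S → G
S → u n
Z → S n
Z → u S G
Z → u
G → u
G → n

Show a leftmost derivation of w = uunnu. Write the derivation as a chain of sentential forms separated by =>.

S => uZu => uuSGu => uuGGu => uunGu => uunnu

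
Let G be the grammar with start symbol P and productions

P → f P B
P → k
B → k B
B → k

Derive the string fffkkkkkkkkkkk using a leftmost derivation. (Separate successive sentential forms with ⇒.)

P⇒fPB⇒ffPBB⇒fffPBBB⇒fffkBBB⇒fffkkBB⇒fffkkkBB⇒fffkkkkBB⇒fffkkkkkBB⇒fffkkkkkkBB⇒fffkkkkkkkBB⇒fffkkkkkkkkBB⇒fffkkkkkkkkkBB⇒fffkkkkkkkkkkB⇒fffkkkkkkkkkkk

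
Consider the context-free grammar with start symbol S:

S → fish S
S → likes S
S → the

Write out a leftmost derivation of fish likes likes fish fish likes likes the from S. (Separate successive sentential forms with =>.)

S => fish S   [S → fish S]
fish S => fish likes S   [S → likes S]
fish likes S => fish likes likes S   [S → likes S]
fish likes likes S => fish likes likes fish S   [S → fish S]
fish likes likes fish S => fish likes likes fish fish S   [S → fish S]
fish likes likes fish fish S => fish likes likes fish fish likes S   [S → likes S]
fish likes likes fish fish likes S => fish likes likes fish fish likes likes S   [S → likes S]
fish likes likes fish fish likes likes S => fish likes likes fish fish likes likes the   [S → the]

S => fish S => fish likes S => fish likes likes S => fish likes likes fish S => fish likes likes fish fish S => fish likes likes fish fish likes S => fish likes likes fish fish likes likes S => fish likes likes fish fish likes likes the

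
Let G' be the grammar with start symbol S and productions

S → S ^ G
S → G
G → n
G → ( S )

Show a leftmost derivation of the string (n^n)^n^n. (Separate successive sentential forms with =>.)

S => S^G   [S → S ^ G]
S^G => S^G^G   [S → S ^ G]
S^G^G => G^G^G   [S → G]
G^G^G => (S)^G^G   [G → ( S )]
(S)^G^G => (S^G)^G^G   [S → S ^ G]
(S^G)^G^G => (G^G)^G^G   [S → G]
(G^G)^G^G => (n^G)^G^G   [G → n]
(n^G)^G^G => (n^n)^G^G   [G → n]
(n^n)^G^G => (n^n)^n^G   [G → n]
(n^n)^n^G => (n^n)^n^n   [G → n]

S => S^G => S^G^G => G^G^G => (S)^G^G => (S^G)^G^G => (G^G)^G^G => (n^G)^G^G => (n^n)^G^G => (n^n)^n^G => (n^n)^n^n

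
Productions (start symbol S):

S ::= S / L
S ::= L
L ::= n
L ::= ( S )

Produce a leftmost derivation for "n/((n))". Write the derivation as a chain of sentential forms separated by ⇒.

S ⇒ S/L ⇒ L/L ⇒ n/L ⇒ n/(S) ⇒ n/(L) ⇒ n/((S)) ⇒ n/((L)) ⇒ n/((n))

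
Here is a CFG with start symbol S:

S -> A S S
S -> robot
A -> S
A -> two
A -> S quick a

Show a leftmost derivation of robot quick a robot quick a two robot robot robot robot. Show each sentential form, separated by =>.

S => A S S   [S -> A S S]
A S S => S quick a S S   [A -> S quick a]
S quick a S S => robot quick a S S   [S -> robot]
robot quick a S S => robot quick a A S S S   [S -> A S S]
robot quick a A S S S => robot quick a S quick a S S S   [A -> S quick a]
robot quick a S quick a S S S => robot quick a robot quick a S S S   [S -> robot]
robot quick a robot quick a S S S => robot quick a robot quick a A S S S S   [S -> A S S]
robot quick a robot quick a A S S S S => robot quick a robot quick a two S S S S   [A -> two]
robot quick a robot quick a two S S S S => robot quick a robot quick a two robot S S S   [S -> robot]
robot quick a robot quick a two robot S S S => robot quick a robot quick a two robot robot S S   [S -> robot]
robot quick a robot quick a two robot robot S S => robot quick a robot quick a two robot robot robot S   [S -> robot]
robot quick a robot quick a two robot robot robot S => robot quick a robot quick a two robot robot robot robot   [S -> robot]

S => A S S => S quick a S S => robot quick a S S => robot quick a A S S S => robot quick a S quick a S S S => robot quick a robot quick a S S S => robot quick a robot quick a A S S S S => robot quick a robot quick a two S S S S => robot quick a robot quick a two robot S S S => robot quick a robot quick a two robot robot S S => robot quick a robot quick a two robot robot robot S => robot quick a robot quick a two robot robot robot robot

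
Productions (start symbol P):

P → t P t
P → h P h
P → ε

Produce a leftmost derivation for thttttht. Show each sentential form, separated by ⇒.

P ⇒ tPt   [P → t P t]
tPt ⇒ thPht   [P → h P h]
thPht ⇒ thtPtht   [P → t P t]
thtPtht ⇒ thttPttht   [P → t P t]
thttPttht ⇒ thttttht   [P → ε]

P⇒tPt⇒thPht⇒thtPtht⇒thttPttht⇒thttttht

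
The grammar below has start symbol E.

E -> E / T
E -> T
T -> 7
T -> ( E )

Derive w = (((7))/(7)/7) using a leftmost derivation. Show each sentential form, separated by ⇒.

E ⇒ T ⇒ (E) ⇒ (E/T) ⇒ (E/T/T) ⇒ (T/T/T) ⇒ ((E)/T/T) ⇒ ((T)/T/T) ⇒ (((E))/T/T) ⇒ (((T))/T/T) ⇒ (((7))/T/T) ⇒ (((7))/(E)/T) ⇒ (((7))/(T)/T) ⇒ (((7))/(7)/T) ⇒ (((7))/(7)/7)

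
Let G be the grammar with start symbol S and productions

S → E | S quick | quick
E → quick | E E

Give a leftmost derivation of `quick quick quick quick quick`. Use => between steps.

S => S quick => E quick => E E quick => E E E quick => E E E E quick => quick E E E quick => quick quick E E quick => quick quick quick E quick => quick quick quick quick quick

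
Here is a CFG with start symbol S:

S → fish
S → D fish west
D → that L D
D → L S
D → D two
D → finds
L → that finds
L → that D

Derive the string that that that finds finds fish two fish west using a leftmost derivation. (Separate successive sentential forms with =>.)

S => D fish west => D two fish west => L S two fish west => that D S two fish west => that that L D S two fish west => that that that D D S two fish west => that that that finds D S two fish west => that that that finds finds S two fish west => that that that finds finds fish two fish west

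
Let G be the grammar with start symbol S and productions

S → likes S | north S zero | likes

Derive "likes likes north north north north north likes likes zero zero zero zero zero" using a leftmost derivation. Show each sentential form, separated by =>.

S => likes S => likes likes S => likes likes north S zero => likes likes north north S zero zero => likes likes north north north S zero zero zero => likes likes north north north north S zero zero zero zero => likes likes north north north north north S zero zero zero zero zero => likes likes north north north north north likes S zero zero zero zero zero => likes likes north north north north north likes likes zero zero zero zero zero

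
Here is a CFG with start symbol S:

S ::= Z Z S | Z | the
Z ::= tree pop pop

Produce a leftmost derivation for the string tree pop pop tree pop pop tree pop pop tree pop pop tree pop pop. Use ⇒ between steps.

S ⇒ Z Z S ⇒ tree pop pop Z S ⇒ tree pop pop tree pop pop S ⇒ tree pop pop tree pop pop Z Z S ⇒ tree pop pop tree pop pop tree pop pop Z S ⇒ tree pop pop tree pop pop tree pop pop tree pop pop S ⇒ tree pop pop tree pop pop tree pop pop tree pop pop Z ⇒ tree pop pop tree pop pop tree pop pop tree pop pop tree pop pop

S ⇒ Z Z S   [S ::= Z Z S]
Z Z S ⇒ tree pop pop Z S   [Z ::= tree pop pop]
tree pop pop Z S ⇒ tree pop pop tree pop pop S   [Z ::= tree pop pop]
tree pop pop tree pop pop S ⇒ tree pop pop tree pop pop Z Z S   [S ::= Z Z S]
tree pop pop tree pop pop Z Z S ⇒ tree pop pop tree pop pop tree pop pop Z S   [Z ::= tree pop pop]
tree pop pop tree pop pop tree pop pop Z S ⇒ tree pop pop tree pop pop tree pop pop tree pop pop S   [Z ::= tree pop pop]
tree pop pop tree pop pop tree pop pop tree pop pop S ⇒ tree pop pop tree pop pop tree pop pop tree pop pop Z   [S ::= Z]
tree pop pop tree pop pop tree pop pop tree pop pop Z ⇒ tree pop pop tree pop pop tree pop pop tree pop pop tree pop pop   [Z ::= tree pop pop]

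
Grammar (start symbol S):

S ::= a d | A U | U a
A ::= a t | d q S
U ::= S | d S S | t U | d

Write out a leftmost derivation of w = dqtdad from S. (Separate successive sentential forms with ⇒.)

S ⇒ AU   [S ::= A U]
AU ⇒ dqSU   [A ::= d q S]
dqSU ⇒ dqUaU   [S ::= U a]
dqUaU ⇒ dqtUaU   [U ::= t U]
dqtUaU ⇒ dqtdaU   [U ::= d]
dqtdaU ⇒ dqtdad   [U ::= d]

S ⇒ AU ⇒ dqSU ⇒ dqUaU ⇒ dqtUaU ⇒ dqtdaU ⇒ dqtdad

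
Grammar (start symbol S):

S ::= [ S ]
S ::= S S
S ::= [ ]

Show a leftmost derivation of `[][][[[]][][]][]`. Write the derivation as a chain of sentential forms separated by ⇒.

S ⇒ SS ⇒ []S ⇒ []SS ⇒ [][]S ⇒ [][]SS ⇒ [][][S]S ⇒ [][][SS]S ⇒ [][][SSS]S ⇒ [][][[S]SS]S ⇒ [][][[[]]SS]S ⇒ [][][[[]][]S]S ⇒ [][][[[]][][]]S ⇒ [][][[[]][][]][]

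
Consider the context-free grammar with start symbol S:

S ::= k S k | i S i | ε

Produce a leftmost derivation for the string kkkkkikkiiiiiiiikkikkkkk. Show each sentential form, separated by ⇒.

S ⇒ kSk ⇒ kkSkk ⇒ kkkSkkk ⇒ kkkkSkkkk ⇒ kkkkkSkkkkk ⇒ kkkkkiSikkkkk ⇒ kkkkkikSkikkkkk ⇒ kkkkkikkSkkikkkkk ⇒ kkkkkikkiSikkikkkkk ⇒ kkkkkikkiiSiikkikkkkk ⇒ kkkkkikkiiiSiiikkikkkkk ⇒ kkkkkikkiiiiSiiiikkikkkkk ⇒ kkkkkikkiiiiiiiikkikkkkk

S ⇒ kSk   [S ::= k S k]
kSk ⇒ kkSkk   [S ::= k S k]
kkSkk ⇒ kkkSkkk   [S ::= k S k]
kkkSkkk ⇒ kkkkSkkkk   [S ::= k S k]
kkkkSkkkk ⇒ kkkkkSkkkkk   [S ::= k S k]
kkkkkSkkkkk ⇒ kkkkkiSikkkkk   [S ::= i S i]
kkkkkiSikkkkk ⇒ kkkkkikSkikkkkk   [S ::= k S k]
kkkkkikSkikkkkk ⇒ kkkkkikkSkkikkkkk   [S ::= k S k]
kkkkkikkSkkikkkkk ⇒ kkkkkikkiSikkikkkkk   [S ::= i S i]
kkkkkikkiSikkikkkkk ⇒ kkkkkikkiiSiikkikkkkk   [S ::= i S i]
kkkkkikkiiSiikkikkkkk ⇒ kkkkkikkiiiSiiikkikkkkk   [S ::= i S i]
kkkkkikkiiiSiiikkikkkkk ⇒ kkkkkikkiiiiSiiiikkikkkkk   [S ::= i S i]
kkkkkikkiiiiSiiiikkikkkkk ⇒ kkkkkikkiiiiiiiikkikkkkk   [S ::= ε]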